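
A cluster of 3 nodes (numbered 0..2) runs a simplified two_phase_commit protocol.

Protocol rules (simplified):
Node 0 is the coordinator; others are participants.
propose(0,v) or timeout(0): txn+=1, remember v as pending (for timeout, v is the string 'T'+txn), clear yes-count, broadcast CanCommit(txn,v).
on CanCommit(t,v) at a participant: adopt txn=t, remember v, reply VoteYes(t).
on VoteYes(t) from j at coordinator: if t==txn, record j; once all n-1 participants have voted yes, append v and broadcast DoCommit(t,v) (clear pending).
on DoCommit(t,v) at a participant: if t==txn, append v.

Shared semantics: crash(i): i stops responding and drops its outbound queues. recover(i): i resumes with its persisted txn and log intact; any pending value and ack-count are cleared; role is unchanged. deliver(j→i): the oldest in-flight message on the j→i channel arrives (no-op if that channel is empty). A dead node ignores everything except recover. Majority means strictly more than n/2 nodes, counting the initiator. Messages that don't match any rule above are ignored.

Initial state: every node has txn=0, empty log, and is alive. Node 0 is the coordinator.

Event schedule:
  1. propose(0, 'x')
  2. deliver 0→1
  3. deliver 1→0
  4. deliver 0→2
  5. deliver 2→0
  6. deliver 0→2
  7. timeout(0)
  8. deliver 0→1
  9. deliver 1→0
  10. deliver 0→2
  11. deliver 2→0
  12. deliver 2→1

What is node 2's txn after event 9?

1

after 1 — propose(0,'x'): n0:coor/t1/[-]
after 2 — deliver 0→1: n1:part/t1/[-]
after 3 — deliver 1→0: ·
after 4 — deliver 0→2: n2:part/t1/[-]
after 5 — deliver 2→0: n0:coor/t1/[x]
after 6 — deliver 0→2: n2:part/t1/[x]
after 7 — timeout(0): n0:coor/t2/[x]
after 8 — deliver 0→1: n1:part/t1/[x]
after 9 — deliver 1→0: ·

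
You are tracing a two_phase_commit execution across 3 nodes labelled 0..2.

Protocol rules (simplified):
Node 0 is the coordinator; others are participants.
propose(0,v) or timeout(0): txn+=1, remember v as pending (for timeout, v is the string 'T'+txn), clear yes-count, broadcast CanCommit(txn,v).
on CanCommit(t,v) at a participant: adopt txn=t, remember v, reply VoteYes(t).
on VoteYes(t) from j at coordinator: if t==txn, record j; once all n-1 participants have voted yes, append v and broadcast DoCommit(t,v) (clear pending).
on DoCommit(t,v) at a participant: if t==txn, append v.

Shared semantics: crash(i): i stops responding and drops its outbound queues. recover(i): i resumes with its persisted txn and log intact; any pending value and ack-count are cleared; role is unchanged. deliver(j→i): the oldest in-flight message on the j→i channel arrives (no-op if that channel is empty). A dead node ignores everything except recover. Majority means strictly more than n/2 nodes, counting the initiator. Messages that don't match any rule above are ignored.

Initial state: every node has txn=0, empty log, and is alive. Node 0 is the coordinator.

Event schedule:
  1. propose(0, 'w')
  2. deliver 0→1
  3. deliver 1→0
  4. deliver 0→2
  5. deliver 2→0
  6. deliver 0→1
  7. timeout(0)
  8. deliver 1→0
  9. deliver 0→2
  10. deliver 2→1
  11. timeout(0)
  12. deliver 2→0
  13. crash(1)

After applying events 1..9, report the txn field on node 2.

[1] propose(0,'w') → N0(coor t1 [-])
[2] deliver 0→1 → N1(part t1 [-])
[3] deliver 1→0 → ∅
[4] deliver 0→2 → N2(part t1 [-])
[5] deliver 2→0 → N0(coor t1 [w])
[6] deliver 0→1 → N1(part t1 [w])
[7] timeout(0) → N0(coor t2 [w])
[8] deliver 1→0 → ∅
[9] deliver 0→2 → N2(part t1 [w])

1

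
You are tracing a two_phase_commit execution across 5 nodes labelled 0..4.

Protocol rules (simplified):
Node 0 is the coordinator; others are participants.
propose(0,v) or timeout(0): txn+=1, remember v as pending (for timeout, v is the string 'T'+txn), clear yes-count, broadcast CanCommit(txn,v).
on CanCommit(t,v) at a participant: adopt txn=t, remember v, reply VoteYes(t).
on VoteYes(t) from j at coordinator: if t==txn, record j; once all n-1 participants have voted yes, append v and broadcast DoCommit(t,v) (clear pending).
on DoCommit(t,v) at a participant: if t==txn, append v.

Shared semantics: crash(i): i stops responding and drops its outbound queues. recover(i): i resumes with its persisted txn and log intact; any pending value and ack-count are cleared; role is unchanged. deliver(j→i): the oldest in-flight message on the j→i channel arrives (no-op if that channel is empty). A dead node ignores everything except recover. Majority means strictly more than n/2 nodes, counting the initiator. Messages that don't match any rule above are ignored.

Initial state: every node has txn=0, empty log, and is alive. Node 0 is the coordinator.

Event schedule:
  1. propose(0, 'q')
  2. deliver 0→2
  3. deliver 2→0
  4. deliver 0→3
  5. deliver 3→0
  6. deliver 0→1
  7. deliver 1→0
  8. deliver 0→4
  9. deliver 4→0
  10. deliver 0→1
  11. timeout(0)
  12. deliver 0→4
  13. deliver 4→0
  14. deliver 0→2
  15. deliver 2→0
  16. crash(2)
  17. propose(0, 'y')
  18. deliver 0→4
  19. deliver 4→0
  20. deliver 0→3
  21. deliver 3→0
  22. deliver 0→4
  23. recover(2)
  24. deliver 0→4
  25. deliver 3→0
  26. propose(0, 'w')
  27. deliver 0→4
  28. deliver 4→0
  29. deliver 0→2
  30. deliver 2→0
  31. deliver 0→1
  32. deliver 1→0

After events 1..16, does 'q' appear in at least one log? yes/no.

after 1 — propose(0,'q'): n0:coor/t1/[-]
after 2 — deliver 0→2: n2:part/t1/[-]
after 3 — deliver 2→0: ·
after 4 — deliver 0→3: n3:part/t1/[-]
after 5 — deliver 3→0: ·
after 6 — deliver 0→1: n1:part/t1/[-]
after 7 — deliver 1→0: ·
after 8 — deliver 0→4: n4:part/t1/[-]
after 9 — deliver 4→0: n0:coor/t1/[q]
after 10 — deliver 0→1: n1:part/t1/[q]
after 11 — timeout(0): n0:coor/t2/[q]
after 12 — deliver 0→4: n4:part/t1/[q]
after 13 — deliver 4→0: ·
after 14 — deliver 0→2: n2:part/t1/[q]
after 15 — deliver 2→0: ·
after 16 — crash(2): n2:✗part/t1/[q]

yes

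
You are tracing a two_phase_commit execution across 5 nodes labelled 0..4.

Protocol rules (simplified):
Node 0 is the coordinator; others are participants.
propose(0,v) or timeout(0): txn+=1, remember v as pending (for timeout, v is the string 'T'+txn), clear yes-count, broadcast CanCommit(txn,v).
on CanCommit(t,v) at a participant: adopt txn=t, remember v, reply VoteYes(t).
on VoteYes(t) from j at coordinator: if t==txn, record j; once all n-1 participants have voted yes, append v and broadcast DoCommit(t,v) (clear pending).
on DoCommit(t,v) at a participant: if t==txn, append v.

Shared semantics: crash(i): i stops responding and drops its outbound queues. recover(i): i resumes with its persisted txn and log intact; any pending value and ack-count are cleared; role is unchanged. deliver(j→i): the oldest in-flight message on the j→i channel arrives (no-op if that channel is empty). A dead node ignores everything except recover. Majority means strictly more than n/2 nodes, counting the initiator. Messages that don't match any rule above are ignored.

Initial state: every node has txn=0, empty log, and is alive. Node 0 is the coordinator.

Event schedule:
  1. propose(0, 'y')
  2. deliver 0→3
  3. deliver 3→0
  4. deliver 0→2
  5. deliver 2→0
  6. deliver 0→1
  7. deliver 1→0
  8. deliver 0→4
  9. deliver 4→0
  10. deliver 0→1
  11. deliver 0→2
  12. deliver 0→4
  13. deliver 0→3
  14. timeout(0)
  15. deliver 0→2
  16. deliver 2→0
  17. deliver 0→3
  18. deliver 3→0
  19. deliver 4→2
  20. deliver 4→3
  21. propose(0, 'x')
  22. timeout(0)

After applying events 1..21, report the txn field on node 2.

2

step 1 propose(0,'y'): 0={coor,t=1,log=-}
step 2 deliver 0→3: 3={part,t=1,log=-}
step 3 deliver 3→0: —
step 4 deliver 0→2: 2={part,t=1,log=-}
step 5 deliver 2→0: —
step 6 deliver 0→1: 1={part,t=1,log=-}
step 7 deliver 1→0: —
step 8 deliver 0→4: 4={part,t=1,log=-}
step 9 deliver 4→0: 0={coor,t=1,log=y}
step 10 deliver 0→1: 1={part,t=1,log=y}
step 11 deliver 0→2: 2={part,t=1,log=y}
step 12 deliver 0→4: 4={part,t=1,log=y}
step 13 deliver 0→3: 3={part,t=1,log=y}
step 14 timeout(0): 0={coor,t=2,log=y}
step 15 deliver 0→2: 2={part,t=2,log=y}
step 16 deliver 2→0: —
step 17 deliver 0→3: 3={part,t=2,log=y}
step 18 deliver 3→0: —
step 19 deliver 4→2: —
step 20 deliver 4→3: —
step 21 propose(0,'x'): 0={coor,t=3,log=y}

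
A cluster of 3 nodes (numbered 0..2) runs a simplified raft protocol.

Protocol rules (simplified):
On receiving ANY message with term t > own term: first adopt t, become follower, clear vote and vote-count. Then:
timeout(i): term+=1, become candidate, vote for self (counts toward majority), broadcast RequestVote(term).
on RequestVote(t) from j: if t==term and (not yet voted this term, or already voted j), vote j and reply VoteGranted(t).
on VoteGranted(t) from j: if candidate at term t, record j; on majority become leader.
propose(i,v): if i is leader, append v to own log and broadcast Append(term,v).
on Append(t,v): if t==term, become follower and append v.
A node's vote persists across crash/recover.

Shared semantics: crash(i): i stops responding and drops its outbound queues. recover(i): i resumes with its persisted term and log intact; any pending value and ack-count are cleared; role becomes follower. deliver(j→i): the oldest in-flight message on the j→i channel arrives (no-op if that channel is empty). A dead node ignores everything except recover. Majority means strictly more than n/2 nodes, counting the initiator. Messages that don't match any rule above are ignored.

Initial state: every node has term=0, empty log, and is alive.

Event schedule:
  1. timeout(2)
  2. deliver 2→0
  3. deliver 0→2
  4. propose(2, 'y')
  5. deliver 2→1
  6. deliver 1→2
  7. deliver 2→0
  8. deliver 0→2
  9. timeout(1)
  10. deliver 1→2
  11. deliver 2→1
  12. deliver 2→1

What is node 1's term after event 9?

2

step 1 timeout(2): 2={cand,t=1,log=-}
step 2 deliver 2→0: 0={foll,t=1,log=-}
step 3 deliver 0→2: 2={lead,t=1,log=-}
step 4 propose(2,'y'): 2={lead,t=1,log=y}
step 5 deliver 2→1: 1={foll,t=1,log=-}
step 6 deliver 1→2: —
step 7 deliver 2→0: 0={foll,t=1,log=y}
step 8 deliver 0→2: —
step 9 timeout(1): 1={cand,t=2,log=-}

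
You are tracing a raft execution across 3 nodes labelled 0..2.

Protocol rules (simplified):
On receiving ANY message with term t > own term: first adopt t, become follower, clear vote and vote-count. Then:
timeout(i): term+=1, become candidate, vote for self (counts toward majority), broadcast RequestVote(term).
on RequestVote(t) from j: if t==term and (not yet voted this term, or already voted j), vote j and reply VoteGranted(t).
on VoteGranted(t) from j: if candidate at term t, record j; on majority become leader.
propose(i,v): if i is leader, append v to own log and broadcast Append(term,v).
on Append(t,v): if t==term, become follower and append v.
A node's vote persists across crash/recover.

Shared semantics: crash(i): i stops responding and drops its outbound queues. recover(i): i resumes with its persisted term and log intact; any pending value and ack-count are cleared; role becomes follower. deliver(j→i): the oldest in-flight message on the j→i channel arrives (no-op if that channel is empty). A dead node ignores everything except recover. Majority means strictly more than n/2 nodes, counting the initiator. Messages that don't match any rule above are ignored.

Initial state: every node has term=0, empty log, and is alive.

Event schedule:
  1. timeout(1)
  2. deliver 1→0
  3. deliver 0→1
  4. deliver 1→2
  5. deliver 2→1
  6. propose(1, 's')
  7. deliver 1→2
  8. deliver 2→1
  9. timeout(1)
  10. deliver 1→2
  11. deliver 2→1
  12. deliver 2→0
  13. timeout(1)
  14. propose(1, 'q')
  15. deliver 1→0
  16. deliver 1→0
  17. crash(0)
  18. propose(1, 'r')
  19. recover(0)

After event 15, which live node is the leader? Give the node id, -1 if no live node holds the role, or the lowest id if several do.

-1

step 1 timeout(1): 1={cand,t=1,log=-}
step 2 deliver 1→0: 0={foll,t=1,log=-}
step 3 deliver 0→1: 1={lead,t=1,log=-}
step 4 deliver 1→2: 2={foll,t=1,log=-}
step 5 deliver 2→1: —
step 6 propose(1,'s'): 1={lead,t=1,log=s}
step 7 deliver 1→2: 2={foll,t=1,log=s}
step 8 deliver 2→1: —
step 9 timeout(1): 1={cand,t=2,log=s}
step 10 deliver 1→2: 2={foll,t=2,log=s}
step 11 deliver 2→1: 1={lead,t=2,log=s}
step 12 deliver 2→0: —
step 13 timeout(1): 1={cand,t=3,log=s}
step 14 propose(1,'q'): —
step 15 deliver 1→0: 0={foll,t=1,log=s}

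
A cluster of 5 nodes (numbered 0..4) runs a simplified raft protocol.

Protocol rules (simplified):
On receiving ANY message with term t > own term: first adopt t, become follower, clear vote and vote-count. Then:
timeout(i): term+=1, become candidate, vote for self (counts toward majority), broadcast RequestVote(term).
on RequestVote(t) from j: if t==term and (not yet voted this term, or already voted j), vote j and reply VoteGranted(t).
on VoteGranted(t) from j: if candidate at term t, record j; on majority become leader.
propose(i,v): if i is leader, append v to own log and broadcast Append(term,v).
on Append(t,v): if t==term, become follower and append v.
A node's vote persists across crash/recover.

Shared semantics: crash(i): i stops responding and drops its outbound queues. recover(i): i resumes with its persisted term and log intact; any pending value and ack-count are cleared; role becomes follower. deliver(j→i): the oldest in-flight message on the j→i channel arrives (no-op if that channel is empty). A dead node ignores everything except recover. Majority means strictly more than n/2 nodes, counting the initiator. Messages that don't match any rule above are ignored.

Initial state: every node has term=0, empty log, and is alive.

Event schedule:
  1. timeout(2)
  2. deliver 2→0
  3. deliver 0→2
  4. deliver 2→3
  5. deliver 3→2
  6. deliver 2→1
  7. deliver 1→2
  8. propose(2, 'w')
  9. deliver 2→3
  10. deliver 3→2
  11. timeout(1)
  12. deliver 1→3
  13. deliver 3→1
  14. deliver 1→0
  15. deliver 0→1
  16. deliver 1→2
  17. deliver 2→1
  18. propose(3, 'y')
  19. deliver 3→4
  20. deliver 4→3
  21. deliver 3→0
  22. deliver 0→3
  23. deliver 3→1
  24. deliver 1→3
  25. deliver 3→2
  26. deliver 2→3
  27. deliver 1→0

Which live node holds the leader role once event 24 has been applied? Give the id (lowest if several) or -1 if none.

1

e1 timeout(2): 2[cand,t=1,-]
e2 deliver 2→0: 0[foll,t=1,-]
e3 deliver 0→2: ·
e4 deliver 2→3: 3[foll,t=1,-]
e5 deliver 3→2: 2[lead,t=1,-]
e6 deliver 2→1: 1[foll,t=1,-]
e7 deliver 1→2: ·
e8 propose(2,'w'): 2[lead,t=1,w]
e9 deliver 2→3: 3[foll,t=1,w]
e10 deliver 3→2: ·
e11 timeout(1): 1[cand,t=2,-]
e12 deliver 1→3: 3[foll,t=2,w]
e13 deliver 3→1: ·
e14 deliver 1→0: 0[foll,t=2,-]
e15 deliver 0→1: 1[lead,t=2,-]
e16 deliver 1→2: 2[foll,t=2,w]
e17 deliver 2→1: ·
e18 propose(3,'y'): ·
e19 deliver 3→4: ·
e20 deliver 4→3: ·
e21 deliver 3→0: ·
e22 deliver 0→3: ·
e23 deliver 3→1: ·
e24 deliver 1→3: ·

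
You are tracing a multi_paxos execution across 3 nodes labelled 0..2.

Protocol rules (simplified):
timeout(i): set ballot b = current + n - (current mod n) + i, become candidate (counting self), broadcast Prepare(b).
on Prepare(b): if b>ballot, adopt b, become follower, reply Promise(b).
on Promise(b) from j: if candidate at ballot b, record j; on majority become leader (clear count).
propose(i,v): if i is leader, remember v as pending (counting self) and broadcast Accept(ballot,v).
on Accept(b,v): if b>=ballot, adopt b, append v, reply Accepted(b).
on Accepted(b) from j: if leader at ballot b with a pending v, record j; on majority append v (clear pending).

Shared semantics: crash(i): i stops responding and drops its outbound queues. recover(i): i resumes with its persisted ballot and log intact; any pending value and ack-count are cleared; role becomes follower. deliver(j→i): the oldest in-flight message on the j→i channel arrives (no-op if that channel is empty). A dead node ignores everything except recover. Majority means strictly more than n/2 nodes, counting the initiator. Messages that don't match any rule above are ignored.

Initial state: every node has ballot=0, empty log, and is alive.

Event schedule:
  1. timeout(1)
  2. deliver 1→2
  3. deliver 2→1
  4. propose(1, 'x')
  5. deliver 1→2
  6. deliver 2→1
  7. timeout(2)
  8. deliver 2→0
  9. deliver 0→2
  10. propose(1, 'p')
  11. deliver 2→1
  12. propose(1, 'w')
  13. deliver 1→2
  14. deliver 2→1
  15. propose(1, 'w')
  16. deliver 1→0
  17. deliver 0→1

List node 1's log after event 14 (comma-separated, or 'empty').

x

e1 timeout(1): 1[cand,b=4,-]
e2 deliver 1→2: 2[foll,b=4,-]
e3 deliver 2→1: 1[lead,b=4,-]
e4 propose(1,'x'): ·
e5 deliver 1→2: 2[foll,b=4,x]
e6 deliver 2→1: 1[lead,b=4,x]
e7 timeout(2): 2[cand,b=8,x]
e8 deliver 2→0: 0[foll,b=8,-]
e9 deliver 0→2: 2[lead,b=8,x]
e10 propose(1,'p'): ·
e11 deliver 2→1: 1[foll,b=8,x]
e12 propose(1,'w'): ·
e13 deliver 1→2: ·
e14 deliver 2→1: ·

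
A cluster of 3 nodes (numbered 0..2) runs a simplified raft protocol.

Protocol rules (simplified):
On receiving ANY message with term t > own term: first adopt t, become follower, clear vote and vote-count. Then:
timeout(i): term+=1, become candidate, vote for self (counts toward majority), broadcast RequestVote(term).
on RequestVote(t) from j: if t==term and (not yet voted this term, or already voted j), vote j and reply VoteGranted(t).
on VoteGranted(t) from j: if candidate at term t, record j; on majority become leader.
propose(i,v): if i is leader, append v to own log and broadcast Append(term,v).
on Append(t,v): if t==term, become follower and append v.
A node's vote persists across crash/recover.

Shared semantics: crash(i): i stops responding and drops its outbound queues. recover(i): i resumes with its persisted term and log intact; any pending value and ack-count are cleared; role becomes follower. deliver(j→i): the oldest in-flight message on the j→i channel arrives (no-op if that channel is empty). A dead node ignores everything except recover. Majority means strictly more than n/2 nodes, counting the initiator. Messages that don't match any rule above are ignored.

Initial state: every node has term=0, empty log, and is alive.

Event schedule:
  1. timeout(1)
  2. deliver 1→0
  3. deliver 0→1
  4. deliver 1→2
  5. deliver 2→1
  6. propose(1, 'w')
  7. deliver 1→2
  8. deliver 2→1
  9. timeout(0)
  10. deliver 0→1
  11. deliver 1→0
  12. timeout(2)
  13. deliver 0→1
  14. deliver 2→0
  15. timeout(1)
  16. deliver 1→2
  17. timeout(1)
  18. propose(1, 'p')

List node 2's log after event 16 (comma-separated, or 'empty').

1. timeout(1):  <1:cand t1 ->
2. deliver 1→0:  <0:foll t1 ->
3. deliver 0→1:  <1:lead t1 ->
4. deliver 1→2:  <2:foll t1 ->
5. deliver 2→1:  nop
6. propose(1,'w'):  <1:lead t1 w>
7. deliver 1→2:  <2:foll t1 w>
8. deliver 2→1:  nop
9. timeout(0):  <0:cand t2 ->
10. deliver 0→1:  <1:foll t2 w>
11. deliver 1→0:  nop
12. timeout(2):  <2:cand t2 w>
13. deliver 0→1:  nop
14. deliver 2→0:  nop
15. timeout(1):  <1:cand t3 w>
16. deliver 1→2:  <2:foll t3 w>

w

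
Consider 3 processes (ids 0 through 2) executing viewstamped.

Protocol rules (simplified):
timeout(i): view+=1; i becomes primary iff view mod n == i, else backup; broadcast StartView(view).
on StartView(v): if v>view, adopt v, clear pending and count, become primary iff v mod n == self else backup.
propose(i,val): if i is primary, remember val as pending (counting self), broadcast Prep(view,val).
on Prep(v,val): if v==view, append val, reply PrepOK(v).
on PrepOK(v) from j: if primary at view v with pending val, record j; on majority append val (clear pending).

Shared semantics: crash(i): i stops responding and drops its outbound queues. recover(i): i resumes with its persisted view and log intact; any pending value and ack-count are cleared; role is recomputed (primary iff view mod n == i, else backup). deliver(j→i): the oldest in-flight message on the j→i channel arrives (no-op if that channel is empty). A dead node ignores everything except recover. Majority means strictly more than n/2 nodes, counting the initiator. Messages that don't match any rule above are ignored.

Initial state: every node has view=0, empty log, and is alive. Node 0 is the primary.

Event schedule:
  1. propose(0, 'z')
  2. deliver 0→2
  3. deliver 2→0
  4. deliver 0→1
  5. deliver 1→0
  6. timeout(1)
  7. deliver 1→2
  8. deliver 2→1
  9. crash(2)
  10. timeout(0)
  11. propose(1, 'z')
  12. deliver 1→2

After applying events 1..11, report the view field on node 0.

1

[1] propose(0,'z') → ∅
[2] deliver 0→2 → N2(back v0 [z])
[3] deliver 2→0 → N0(prim v0 [z])
[4] deliver 0→1 → N1(back v0 [z])
[5] deliver 1→0 → ∅
[6] timeout(1) → N1(prim v1 [z])
[7] deliver 1→2 → N2(back v1 [z])
[8] deliver 2→1 → ∅
[9] crash(2) → N2(✗back v1 [z])
[10] timeout(0) → N0(back v1 [z])
[11] propose(1,'z') → ∅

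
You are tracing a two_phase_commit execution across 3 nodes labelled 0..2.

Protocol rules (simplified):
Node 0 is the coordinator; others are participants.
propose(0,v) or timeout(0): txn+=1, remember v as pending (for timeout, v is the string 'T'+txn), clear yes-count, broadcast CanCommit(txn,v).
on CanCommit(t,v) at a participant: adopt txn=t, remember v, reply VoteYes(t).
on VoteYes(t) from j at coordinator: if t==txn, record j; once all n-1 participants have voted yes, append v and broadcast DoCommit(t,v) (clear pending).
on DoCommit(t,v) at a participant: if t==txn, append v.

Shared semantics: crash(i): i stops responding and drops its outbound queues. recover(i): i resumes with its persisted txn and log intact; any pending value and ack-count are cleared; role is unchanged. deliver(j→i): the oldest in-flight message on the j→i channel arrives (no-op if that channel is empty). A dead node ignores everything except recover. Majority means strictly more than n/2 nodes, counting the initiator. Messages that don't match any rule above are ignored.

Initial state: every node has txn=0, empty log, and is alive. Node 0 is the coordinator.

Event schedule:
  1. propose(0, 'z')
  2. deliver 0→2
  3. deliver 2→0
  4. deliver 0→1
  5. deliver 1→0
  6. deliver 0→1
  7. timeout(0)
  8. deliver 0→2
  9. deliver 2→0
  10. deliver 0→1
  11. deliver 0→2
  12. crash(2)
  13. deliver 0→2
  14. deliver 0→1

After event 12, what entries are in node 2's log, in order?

1. propose(0,'z'):  <0:coor t1 ->
2. deliver 0→2:  <2:part t1 ->
3. deliver 2→0:  nop
4. deliver 0→1:  <1:part t1 ->
5. deliver 1→0:  <0:coor t1 z>
6. deliver 0→1:  <1:part t1 z>
7. timeout(0):  <0:coor t2 z>
8. deliver 0→2:  <2:part t1 z>
9. deliver 2→0:  nop
10. deliver 0→1:  <1:part t2 z>
11. deliver 0→2:  <2:part t2 z>
12. crash(2):  <2:✗part t2 z>

z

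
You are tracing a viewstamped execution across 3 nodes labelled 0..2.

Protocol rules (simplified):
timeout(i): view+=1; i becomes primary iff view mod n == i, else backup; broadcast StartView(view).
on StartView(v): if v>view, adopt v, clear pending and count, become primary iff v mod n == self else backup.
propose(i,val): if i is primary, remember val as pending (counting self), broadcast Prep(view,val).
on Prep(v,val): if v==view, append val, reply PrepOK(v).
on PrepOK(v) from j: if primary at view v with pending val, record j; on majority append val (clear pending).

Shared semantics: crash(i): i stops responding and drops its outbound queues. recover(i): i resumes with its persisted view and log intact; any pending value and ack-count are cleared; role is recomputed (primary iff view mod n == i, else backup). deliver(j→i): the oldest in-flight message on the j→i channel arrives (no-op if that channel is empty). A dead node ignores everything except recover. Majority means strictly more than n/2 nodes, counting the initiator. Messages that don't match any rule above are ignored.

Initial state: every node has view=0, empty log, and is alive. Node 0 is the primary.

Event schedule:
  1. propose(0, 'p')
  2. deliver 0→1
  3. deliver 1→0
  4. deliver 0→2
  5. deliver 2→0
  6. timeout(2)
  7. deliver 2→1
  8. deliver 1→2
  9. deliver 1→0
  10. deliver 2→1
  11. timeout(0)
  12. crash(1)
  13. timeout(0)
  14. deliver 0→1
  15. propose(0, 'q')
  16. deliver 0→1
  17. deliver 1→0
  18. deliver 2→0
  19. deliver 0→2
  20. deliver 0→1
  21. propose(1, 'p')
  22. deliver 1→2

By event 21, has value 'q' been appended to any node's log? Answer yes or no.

[1] propose(0,'p') → ∅
[2] deliver 0→1 → N1(back v0 [p])
[3] deliver 1→0 → N0(prim v0 [p])
[4] deliver 0→2 → N2(back v0 [p])
[5] deliver 2→0 → ∅
[6] timeout(2) → N2(back v1 [p])
[7] deliver 2→1 → N1(prim v1 [p])
[8] deliver 1→2 → ∅
[9] deliver 1→0 → ∅
[10] deliver 2→1 → ∅
[11] timeout(0) → N0(back v1 [p])
[12] crash(1) → N1(✗prim v1 [p])
[13] timeout(0) → N0(back v2 [p])
[14] deliver 0→1 → ∅
[15] propose(0,'q') → ∅
[16] deliver 0→1 → ∅
[17] deliver 1→0 → ∅
[18] deliver 2→0 → ∅
[19] deliver 0→2 → ∅
[20] deliver 0→1 → ∅
[21] propose(1,'p') → ∅

no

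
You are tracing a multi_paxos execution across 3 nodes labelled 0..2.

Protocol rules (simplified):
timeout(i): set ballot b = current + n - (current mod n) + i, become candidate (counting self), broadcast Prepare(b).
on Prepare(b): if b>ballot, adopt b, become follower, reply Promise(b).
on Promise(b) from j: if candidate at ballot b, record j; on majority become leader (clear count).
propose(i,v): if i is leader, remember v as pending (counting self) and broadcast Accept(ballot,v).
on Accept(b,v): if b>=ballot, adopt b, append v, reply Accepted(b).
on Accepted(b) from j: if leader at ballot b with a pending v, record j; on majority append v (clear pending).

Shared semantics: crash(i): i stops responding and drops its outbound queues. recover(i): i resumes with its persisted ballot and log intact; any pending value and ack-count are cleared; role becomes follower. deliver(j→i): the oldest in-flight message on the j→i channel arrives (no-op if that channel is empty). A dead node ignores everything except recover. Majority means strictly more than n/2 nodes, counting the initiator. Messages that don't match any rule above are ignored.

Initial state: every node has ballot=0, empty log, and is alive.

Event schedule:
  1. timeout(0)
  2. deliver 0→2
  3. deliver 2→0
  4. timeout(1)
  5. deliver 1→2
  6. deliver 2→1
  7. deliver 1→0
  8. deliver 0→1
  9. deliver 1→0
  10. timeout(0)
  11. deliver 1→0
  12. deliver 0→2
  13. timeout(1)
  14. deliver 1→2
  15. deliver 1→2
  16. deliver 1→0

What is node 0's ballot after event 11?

[1] timeout(0) → N0(cand b3 [-])
[2] deliver 0→2 → N2(foll b3 [-])
[3] deliver 2→0 → N0(lead b3 [-])
[4] timeout(1) → N1(cand b4 [-])
[5] deliver 1→2 → N2(foll b4 [-])
[6] deliver 2→1 → N1(lead b4 [-])
[7] deliver 1→0 → N0(foll b4 [-])
[8] deliver 0→1 → ∅
[9] deliver 1→0 → ∅
[10] timeout(0) → N0(cand b6 [-])
[11] deliver 1→0 → ∅

6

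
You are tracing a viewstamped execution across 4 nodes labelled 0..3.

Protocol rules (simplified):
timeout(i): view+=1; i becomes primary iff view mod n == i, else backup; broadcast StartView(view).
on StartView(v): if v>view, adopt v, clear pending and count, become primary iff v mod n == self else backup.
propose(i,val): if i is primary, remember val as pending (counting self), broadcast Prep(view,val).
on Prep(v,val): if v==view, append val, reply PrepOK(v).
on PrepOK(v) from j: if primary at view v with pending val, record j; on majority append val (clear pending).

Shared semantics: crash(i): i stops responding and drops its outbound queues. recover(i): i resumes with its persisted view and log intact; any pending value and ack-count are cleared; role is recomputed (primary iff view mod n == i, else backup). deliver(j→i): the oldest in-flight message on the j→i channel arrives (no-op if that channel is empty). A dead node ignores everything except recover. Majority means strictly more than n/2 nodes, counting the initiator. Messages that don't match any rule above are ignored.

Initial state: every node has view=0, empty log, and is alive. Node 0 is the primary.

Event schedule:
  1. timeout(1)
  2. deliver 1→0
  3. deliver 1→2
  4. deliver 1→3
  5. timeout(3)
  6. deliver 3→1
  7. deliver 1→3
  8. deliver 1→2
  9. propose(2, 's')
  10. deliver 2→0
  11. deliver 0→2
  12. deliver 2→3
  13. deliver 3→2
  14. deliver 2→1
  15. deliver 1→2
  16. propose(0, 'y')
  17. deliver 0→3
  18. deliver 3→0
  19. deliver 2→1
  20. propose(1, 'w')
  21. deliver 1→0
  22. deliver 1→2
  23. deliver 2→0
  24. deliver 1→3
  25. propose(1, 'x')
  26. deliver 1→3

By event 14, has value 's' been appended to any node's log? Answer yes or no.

e1 timeout(1): 1[prim,v=1,-]
e2 deliver 1→0: 0[back,v=1,-]
e3 deliver 1→2: 2[back,v=1,-]
e4 deliver 1→3: 3[back,v=1,-]
e5 timeout(3): 3[back,v=2,-]
e6 deliver 3→1: 1[back,v=2,-]
e7 deliver 1→3: ·
e8 deliver 1→2: ·
e9 propose(2,'s'): ·
e10 deliver 2→0: ·
e11 deliver 0→2: ·
e12 deliver 2→3: ·
e13 deliver 3→2: 2[prim,v=2,-]
e14 deliver 2→1: ·

no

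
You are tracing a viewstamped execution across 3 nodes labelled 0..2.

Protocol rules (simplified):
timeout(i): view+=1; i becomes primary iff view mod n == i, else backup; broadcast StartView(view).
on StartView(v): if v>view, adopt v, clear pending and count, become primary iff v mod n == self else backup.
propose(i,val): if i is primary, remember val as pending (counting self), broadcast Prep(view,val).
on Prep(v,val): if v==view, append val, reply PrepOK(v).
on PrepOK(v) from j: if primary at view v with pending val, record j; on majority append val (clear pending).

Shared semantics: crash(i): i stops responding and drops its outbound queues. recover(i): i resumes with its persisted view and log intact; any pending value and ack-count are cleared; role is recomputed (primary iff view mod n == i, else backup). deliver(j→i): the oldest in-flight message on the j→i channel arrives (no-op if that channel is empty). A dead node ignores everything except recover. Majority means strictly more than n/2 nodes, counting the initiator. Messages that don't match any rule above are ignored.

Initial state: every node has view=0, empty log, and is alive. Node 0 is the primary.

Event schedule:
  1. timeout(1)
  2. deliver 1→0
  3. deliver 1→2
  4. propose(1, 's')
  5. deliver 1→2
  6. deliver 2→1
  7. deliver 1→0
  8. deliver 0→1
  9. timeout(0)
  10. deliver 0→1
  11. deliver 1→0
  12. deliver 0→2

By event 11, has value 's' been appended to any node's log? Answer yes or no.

step 1 timeout(1): 1={prim,v=1,log=-}
step 2 deliver 1→0: 0={back,v=1,log=-}
step 3 deliver 1→2: 2={back,v=1,log=-}
step 4 propose(1,'s'): —
step 5 deliver 1→2: 2={back,v=1,log=s}
step 6 deliver 2→1: 1={prim,v=1,log=s}
step 7 deliver 1→0: 0={back,v=1,log=s}
step 8 deliver 0→1: —
step 9 timeout(0): 0={back,v=2,log=s}
step 10 deliver 0→1: 1={back,v=2,log=s}
step 11 deliver 1→0: —

yes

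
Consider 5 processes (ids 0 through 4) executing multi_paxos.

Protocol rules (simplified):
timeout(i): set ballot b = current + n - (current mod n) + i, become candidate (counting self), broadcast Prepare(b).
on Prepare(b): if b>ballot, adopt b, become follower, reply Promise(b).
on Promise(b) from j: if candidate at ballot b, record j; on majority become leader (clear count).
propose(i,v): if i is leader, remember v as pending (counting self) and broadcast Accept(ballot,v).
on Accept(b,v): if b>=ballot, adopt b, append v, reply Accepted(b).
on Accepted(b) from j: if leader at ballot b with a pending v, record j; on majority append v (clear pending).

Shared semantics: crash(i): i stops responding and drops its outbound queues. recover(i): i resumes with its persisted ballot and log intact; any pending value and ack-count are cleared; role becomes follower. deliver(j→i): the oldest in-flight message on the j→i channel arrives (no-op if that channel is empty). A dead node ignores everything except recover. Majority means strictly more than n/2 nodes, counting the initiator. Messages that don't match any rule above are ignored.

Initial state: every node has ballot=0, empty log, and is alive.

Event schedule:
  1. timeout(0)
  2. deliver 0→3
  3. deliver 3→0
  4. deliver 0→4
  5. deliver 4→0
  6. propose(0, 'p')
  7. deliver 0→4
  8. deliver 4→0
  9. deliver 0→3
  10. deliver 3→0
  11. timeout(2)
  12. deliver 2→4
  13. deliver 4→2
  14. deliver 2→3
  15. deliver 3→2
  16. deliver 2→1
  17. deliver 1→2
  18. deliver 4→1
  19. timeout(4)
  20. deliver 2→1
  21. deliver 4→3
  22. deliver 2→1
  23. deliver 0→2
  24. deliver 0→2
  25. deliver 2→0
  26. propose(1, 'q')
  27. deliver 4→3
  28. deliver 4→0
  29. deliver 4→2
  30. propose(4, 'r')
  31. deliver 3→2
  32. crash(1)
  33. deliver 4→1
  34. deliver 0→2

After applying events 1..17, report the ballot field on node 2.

7

e1 timeout(0): 0[cand,b=5,-]
e2 deliver 0→3: 3[foll,b=5,-]
e3 deliver 3→0: ·
e4 deliver 0→4: 4[foll,b=5,-]
e5 deliver 4→0: 0[lead,b=5,-]
e6 propose(0,'p'): ·
e7 deliver 0→4: 4[foll,b=5,p]
e8 deliver 4→0: ·
e9 deliver 0→3: 3[foll,b=5,p]
e10 deliver 3→0: 0[lead,b=5,p]
e11 timeout(2): 2[cand,b=7,-]
e12 deliver 2→4: 4[foll,b=7,p]
e13 deliver 4→2: ·
e14 deliver 2→3: 3[foll,b=7,p]
e15 deliver 3→2: 2[lead,b=7,-]
e16 deliver 2→1: 1[foll,b=7,-]
e17 deliver 1→2: ·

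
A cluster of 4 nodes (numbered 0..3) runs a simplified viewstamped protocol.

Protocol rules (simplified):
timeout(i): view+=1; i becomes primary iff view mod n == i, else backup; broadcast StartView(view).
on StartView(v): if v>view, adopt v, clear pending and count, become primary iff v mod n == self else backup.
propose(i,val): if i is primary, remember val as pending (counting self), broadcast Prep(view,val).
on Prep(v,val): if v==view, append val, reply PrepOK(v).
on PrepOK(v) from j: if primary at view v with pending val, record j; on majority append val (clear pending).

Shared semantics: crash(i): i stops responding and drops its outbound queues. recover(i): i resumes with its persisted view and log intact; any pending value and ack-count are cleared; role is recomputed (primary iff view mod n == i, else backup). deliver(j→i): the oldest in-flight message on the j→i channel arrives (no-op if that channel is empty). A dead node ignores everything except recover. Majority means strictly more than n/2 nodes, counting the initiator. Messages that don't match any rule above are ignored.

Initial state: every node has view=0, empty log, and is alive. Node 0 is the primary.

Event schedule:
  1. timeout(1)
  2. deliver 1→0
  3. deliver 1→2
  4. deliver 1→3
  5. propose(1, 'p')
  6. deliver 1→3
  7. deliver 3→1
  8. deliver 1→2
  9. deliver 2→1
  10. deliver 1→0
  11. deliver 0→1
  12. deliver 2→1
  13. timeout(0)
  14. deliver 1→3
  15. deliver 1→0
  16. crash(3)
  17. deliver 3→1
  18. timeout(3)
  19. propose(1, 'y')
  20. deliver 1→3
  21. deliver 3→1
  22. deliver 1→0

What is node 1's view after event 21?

[1] timeout(1) → N1(prim v1 [-])
[2] deliver 1→0 → N0(back v1 [-])
[3] deliver 1→2 → N2(back v1 [-])
[4] deliver 1→3 → N3(back v1 [-])
[5] propose(1,'p') → ∅
[6] deliver 1→3 → N3(back v1 [p])
[7] deliver 3→1 → ∅
[8] deliver 1→2 → N2(back v1 [p])
[9] deliver 2→1 → N1(prim v1 [p])
[10] deliver 1→0 → N0(back v1 [p])
[11] deliver 0→1 → ∅
[12] deliver 2→1 → ∅
[13] timeout(0) → N0(back v2 [p])
[14] deliver 1→3 → ∅
[15] deliver 1→0 → ∅
[16] crash(3) → N3(✗back v1 [p])
[17] deliver 3→1 → ∅
[18] timeout(3) → ∅
[19] propose(1,'y') → ∅
[20] deliver 1→3 → ∅
[21] deliver 3→1 → ∅

1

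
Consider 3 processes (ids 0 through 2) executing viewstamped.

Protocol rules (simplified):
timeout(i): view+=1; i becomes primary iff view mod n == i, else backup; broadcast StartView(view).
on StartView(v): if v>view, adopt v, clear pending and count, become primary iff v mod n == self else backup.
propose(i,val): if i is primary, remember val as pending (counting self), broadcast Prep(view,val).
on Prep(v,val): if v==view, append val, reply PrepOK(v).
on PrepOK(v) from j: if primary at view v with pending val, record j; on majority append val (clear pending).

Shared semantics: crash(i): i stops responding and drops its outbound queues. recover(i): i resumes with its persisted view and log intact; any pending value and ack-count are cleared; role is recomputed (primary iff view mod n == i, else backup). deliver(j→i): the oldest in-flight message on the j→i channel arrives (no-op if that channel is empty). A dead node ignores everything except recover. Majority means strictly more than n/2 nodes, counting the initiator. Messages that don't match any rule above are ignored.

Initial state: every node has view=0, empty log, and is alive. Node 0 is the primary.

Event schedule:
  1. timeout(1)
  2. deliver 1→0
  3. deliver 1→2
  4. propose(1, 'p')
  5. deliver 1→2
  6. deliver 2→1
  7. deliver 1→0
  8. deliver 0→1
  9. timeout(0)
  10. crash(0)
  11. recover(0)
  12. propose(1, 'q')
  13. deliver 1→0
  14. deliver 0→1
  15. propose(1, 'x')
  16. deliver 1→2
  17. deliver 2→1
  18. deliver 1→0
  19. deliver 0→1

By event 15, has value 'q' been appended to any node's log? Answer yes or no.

no

1. timeout(1):  <1:prim v1 ->
2. deliver 1→0:  <0:back v1 ->
3. deliver 1→2:  <2:back v1 ->
4. propose(1,'p'):  nop
5. deliver 1→2:  <2:back v1 p>
6. deliver 2→1:  <1:prim v1 p>
7. deliver 1→0:  <0:back v1 p>
8. deliver 0→1:  nop
9. timeout(0):  <0:back v2 p>
10. crash(0):  <0:✗back v2 p>
11. recover(0):  <0:back v2 p>
12. propose(1,'q'):  nop
13. deliver 1→0:  nop
14. deliver 0→1:  nop
15. propose(1,'x'):  nop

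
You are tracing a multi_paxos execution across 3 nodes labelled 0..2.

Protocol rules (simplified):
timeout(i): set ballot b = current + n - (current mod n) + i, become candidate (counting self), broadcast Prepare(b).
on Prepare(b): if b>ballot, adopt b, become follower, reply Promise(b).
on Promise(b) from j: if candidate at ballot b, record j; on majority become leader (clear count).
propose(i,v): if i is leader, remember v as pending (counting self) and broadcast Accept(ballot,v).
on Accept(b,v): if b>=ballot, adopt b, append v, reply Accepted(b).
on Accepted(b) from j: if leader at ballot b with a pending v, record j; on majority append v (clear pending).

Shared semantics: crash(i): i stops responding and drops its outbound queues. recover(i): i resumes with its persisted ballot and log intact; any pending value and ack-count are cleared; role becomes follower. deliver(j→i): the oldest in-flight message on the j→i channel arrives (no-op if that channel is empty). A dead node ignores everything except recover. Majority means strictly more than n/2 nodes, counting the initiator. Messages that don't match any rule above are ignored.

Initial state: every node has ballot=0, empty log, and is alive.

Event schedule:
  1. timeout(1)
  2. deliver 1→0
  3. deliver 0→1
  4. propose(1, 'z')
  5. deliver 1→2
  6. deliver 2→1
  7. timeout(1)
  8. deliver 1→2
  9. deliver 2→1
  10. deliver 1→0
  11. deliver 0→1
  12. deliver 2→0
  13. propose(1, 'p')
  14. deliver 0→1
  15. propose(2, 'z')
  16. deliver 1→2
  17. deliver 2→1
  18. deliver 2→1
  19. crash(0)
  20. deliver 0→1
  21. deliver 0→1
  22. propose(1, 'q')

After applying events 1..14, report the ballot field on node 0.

4

e1 timeout(1): 1[cand,b=4,-]
e2 deliver 1→0: 0[foll,b=4,-]
e3 deliver 0→1: 1[lead,b=4,-]
e4 propose(1,'z'): ·
e5 deliver 1→2: 2[foll,b=4,-]
e6 deliver 2→1: ·
e7 timeout(1): 1[cand,b=7,-]
e8 deliver 1→2: 2[foll,b=4,z]
e9 deliver 2→1: ·
e10 deliver 1→0: 0[foll,b=4,z]
e11 deliver 0→1: ·
e12 deliver 2→0: ·
e13 propose(1,'p'): ·
e14 deliver 0→1: ·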